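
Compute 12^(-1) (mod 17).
12^(-1) ≡ 10 (mod 17). Verification: 12 × 10 = 120 ≡ 1 (mod 17)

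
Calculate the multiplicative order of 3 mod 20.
Powers of 3 mod 20: 3^1≡3, 3^2≡9, 3^3≡7, 3^4≡1. Order = 4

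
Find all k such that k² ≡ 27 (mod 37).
The square roots of 27 mod 37 are 8 and 29. Verify: 8² = 64 ≡ 27 (mod 37)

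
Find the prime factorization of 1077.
3 × 359

Divide by primes starting from smallest:
1077 ÷ 3 = 359
359 ÷ 359 = 1

1077 = 3 × 359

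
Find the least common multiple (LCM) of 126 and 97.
12222

First find GCD(126, 97) using the Euclidean algorithm:
126 = 1 × 97 + 29
97 = 3 × 29 + 10
29 = 2 × 10 + 9
10 = 1 × 9 + 1
9 = 9 × 1 + 0
GCD(126, 97) = 1

LCM formula: LCM(a, b) = (a × b) / GCD(a, b)
LCM(126, 97) = (126 × 97) / 1
LCM(126, 97) = 12222 / 1
LCM(126, 97) = 12222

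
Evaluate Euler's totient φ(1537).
1456

Prime factorization: 1537 = 29 × 53
Using the formula φ(n) = n × Π(1 - 1/p) for each prime factor p:
φ(1537) = 1537 × (1 - 1/29) × (1 - 1/53)
φ(1537) = 1456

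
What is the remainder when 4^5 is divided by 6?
5 = 4 + 1 (binary 101). Repeated squaring mod 6: 4^1 ≡ 4; 4^2 ≡ 4² = 16 ≡ 4; 4^4 ≡ 4² = 16 ≡ 4. Multiply: 4^5 = 4^4 × 4^1 ≡ 4 × 4 (mod 6): 4 × 4 = 16 ≡ 4. So 4^5 ≡ 4 (mod 6).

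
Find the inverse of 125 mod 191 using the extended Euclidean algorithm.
Extended GCD: 125(-55) + 191(36) = 1. So 125^(-1) ≡ 136 ≡ 136 (mod 191). Verify: 125 × 136 = 17000 ≡ 1 (mod 191)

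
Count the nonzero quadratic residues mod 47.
For prime 47, there are (p-1)/2 = (47-1)/2 = 23 quadratic residues (excluding 0).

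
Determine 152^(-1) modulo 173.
152^(-1) ≡ 140 (mod 173). Verification: 152 × 140 = 21280 ≡ 1 (mod 173)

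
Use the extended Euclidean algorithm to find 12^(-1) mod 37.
Extended GCD: 12(-3) + 37(1) = 1. So 12^(-1) ≡ 34 ≡ 34 (mod 37). Verify: 12 × 34 = 408 ≡ 1 (mod 37)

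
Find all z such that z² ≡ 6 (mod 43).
The square roots of 6 mod 43 are 36 and 7. Verify: 36² = 1296 ≡ 6 (mod 43)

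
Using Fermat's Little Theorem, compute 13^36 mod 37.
By Fermat's Little Theorem, 13^{36} ≡ 1 (mod 37) since 37 is prime and gcd(13, 37) = 1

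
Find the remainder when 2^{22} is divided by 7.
By Fermat: 2^{6} ≡ 1 (mod 7). 22 = 3×6 + 4. So 2^{22} ≡ 2^{4} ≡ 2 (mod 7)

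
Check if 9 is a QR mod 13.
By Euler's criterion: 9^{6} ≡ 1 (mod 13). Since this equals 1, 9 is a QR.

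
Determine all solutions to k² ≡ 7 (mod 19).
The square roots of 7 mod 19 are 11 and 8. Verify: 11² = 121 ≡ 7 (mod 19)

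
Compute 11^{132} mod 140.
1

Using successive squaring:
Binary expansion of 132: 10000100
Powers of 11 mod 140 (each is the square of the previous):
  11^1 ≡ 11 (mod 140)
  11^2 ≡ 11² = 121 ≡ 121 (mod 140)
  11^4 ≡ 121² = 14641 ≡ 81 (mod 140)
  11^8 ≡ 81² = 6561 ≡ 121 (mod 140)
  11^16 ≡ 121² = 14641 ≡ 81 (mod 140)
  11^32 ≡ 81² = 6561 ≡ 121 (mod 140)
  11^64 ≡ 121² = 14641 ≡ 81 (mod 140)
  11^128 ≡ 81² = 6561 ≡ 121 (mod 140)
132 = 128 + 4, so 11^132 = 11^128 × 11^4 ≡ 121 × 81 (mod 140)
Multiplying step by step:
  121 × 81 = 9801 ≡ 1 (mod 140)
Result: 11^132 ≡ 1 (mod 140)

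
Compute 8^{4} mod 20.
16

Using successive squaring:
Binary expansion of 4: 100
Powers of 8 mod 20 (each is the square of the previous):
  8^1 ≡ 8 (mod 20)
  8^2 ≡ 8² = 64 ≡ 4 (mod 20)
  8^4 ≡ 4² = 16 ≡ 16 (mod 20)
4 is a power of 2, so 8^4 is the last square: ≡ 16 (mod 20)
Result: 8^4 ≡ 16 (mod 20)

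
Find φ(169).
156

Prime factorization: 169 = 13^2
Using the formula φ(n) = n × Π(1 - 1/p) for each prime factor p:
φ(169) = 169 × (1 - 1/13)
φ(169) = 156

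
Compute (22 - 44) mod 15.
8

(22 - 44) = -22
-22 mod 15 = 8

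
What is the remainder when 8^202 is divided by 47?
Using Fermat: 8^{46} ≡ 1 (mod 47). 202 ≡ 18 (mod 46). So 8^{202} ≡ 8^{18} ≡ 21 (mod 47)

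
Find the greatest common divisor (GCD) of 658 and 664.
2

Using the Euclidean algorithm:
658 = 0 × 664 + 658
664 = 1 × 658 + 6
658 = 109 × 6 + 4
6 = 1 × 4 + 2
4 = 2 × 2 + 0

GCD(658, 664) = 2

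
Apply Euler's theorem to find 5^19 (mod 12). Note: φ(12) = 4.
By Euler: 5^{4} ≡ 1 (mod 12) since gcd(5, 12) = 1. 19 = 4×4 + 3. So 5^{19} ≡ 5^{3} ≡ 5 (mod 12)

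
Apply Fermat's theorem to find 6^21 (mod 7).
By Fermat: 6^{6} ≡ 1 (mod 7). 21 = 3×6 + 3. So 6^{21} ≡ 6^{3} ≡ 6 (mod 7)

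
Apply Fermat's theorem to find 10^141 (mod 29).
By Fermat: 10^{28} ≡ 1 (mod 29). 141 = 5×28 + 1. So 10^{141} ≡ 10^{1} ≡ 10 (mod 29)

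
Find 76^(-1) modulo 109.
33

Using Extended Euclidean Algorithm:
gcd(76, 109) = 1
Bezout coefficients: 76 × 33 + 109 × -23 = 1
So 76 × 33 ≡ 1 (mod 109)
The inverse is 33 mod 109 = 33
Verification: 76 × 33 = 2508 = 23 × 109 + 1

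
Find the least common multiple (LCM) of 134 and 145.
19430

First find GCD(134, 145) using the Euclidean algorithm:
134 = 0 × 145 + 134
145 = 1 × 134 + 11
134 = 12 × 11 + 2
11 = 5 × 2 + 1
2 = 2 × 1 + 0
GCD(134, 145) = 1

LCM formula: LCM(a, b) = (a × b) / GCD(a, b)
LCM(134, 145) = (134 × 145) / 1
LCM(134, 145) = 19430 / 1
LCM(134, 145) = 19430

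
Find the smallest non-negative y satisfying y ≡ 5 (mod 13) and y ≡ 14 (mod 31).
M = 13 × 31 = 403. M₁ = 31, y₁ ≡ 8 (mod 13). M₂ = 13, y₂ ≡ 12 (mod 31). y = 5×31×8 + 14×13×12 ≡ 200 (mod 403)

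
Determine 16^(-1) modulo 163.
16^(-1) ≡ 51 (mod 163). Verification: 16 × 51 = 816 ≡ 1 (mod 163)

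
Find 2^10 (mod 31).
10 = 8 + 2 (binary 1010). Repeated squaring mod 31: 2^1 ≡ 2; 2^2 ≡ 2² = 4 ≡ 4; 2^4 ≡ 4² = 16 ≡ 16; 2^8 ≡ 16² = 256 ≡ 8. Multiply: 2^10 = 2^8 × 2^2 ≡ 8 × 4 (mod 31): 8 × 4 = 32 ≡ 1. So 2^10 ≡ 1 (mod 31).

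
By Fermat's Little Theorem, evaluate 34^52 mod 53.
By Fermat's Little Theorem, 34^{52} ≡ 1 (mod 53) since 53 is prime and gcd(34, 53) = 1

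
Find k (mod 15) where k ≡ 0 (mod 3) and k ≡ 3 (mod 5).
M = 3 × 5 = 15. M₁ = 5, y₁ ≡ 2 (mod 3). M₂ = 3, y₂ ≡ 2 (mod 5). k = 0×5×2 + 3×3×2 ≡ 3 (mod 15)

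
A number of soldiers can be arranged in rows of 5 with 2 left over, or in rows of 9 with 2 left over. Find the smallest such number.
M = 5 × 9 = 45. M₁ = 9, y₁ ≡ 4 (mod 5). M₂ = 5, y₂ ≡ 2 (mod 9). z = 2×9×4 + 2×5×2 ≡ 2 (mod 45). The smallest positive such number is 2.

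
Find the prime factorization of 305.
5 × 61

Divide by primes starting from smallest:
305 ÷ 5 = 61
61 ÷ 61 = 1

305 = 5 × 61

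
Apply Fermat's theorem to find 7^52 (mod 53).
By Fermat's Little Theorem, 7^{52} ≡ 1 (mod 53) since 53 is prime and gcd(7, 53) = 1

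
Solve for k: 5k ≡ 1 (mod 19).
4

Since gcd(5, 19) = 1 divides 1, a solution exists.
Multiply both sides by the inverse of 5 mod 19:
  5^(-1) mod 19 = 4
  x ≡ 4 × 1 ≡ 4 ≡ 4 (mod 19)
Verification: 5 × 4 = 20 = 1 × 19 + 1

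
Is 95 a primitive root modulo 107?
Yes

To verify, check if 95^(106/q) ≢ 1 (mod 107) for each prime divisor q of 106
Divisors of 106 = 106: [1, 2, 53, 106]
  95^(106/2) = 95^53 ≡ 106 (mod 107)
  95^(106/53) = 95^2 ≡ 37 (mod 107)
Conclusion: 95 is a primitive root modulo 107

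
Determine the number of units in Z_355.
280

Prime factorization: 355 = 5 × 71
Using the formula φ(n) = n × Π(1 - 1/p) for each prime factor p:
φ(355) = 355 × (1 - 1/5) × (1 - 1/71)
φ(355) = 280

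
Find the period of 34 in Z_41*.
Powers of 34 mod 41: 34^1≡34, 34^2≡8, 34^3≡26, 34^4≡23, 34^5≡3, 34^6≡20, 34^7≡24, 34^8≡37, 34^9≡28, 34^10≡9, 34^11≡19, 34^12≡31, 34^13≡29, 34^14≡2, 34^15≡27, 34^16≡16, 34^17≡11, 34^18≡5, 34^19≡6, 34^20≡40, 34^21≡7, 34^22≡33, 34^23≡15, 34^24≡18, 34^25≡38, 34^26≡21, 34^27≡17, 34^28≡4, 34^29≡13, 34^30≡32, 34^31≡22, 34^32≡10, 34^33≡12, 34^34≡39, 34^35≡14, 34^36≡25, 34^37≡30, 34^38≡36, 34^39≡35, 34^40≡1. Order = 40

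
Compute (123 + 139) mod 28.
10

(123 + 139) = 262
262 mod 28 = 10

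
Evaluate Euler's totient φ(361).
342

Prime factorization: 361 = 19^2
Using the formula φ(n) = n × Π(1 - 1/p) for each prime factor p:
φ(361) = 361 × (1 - 1/19)
φ(361) = 342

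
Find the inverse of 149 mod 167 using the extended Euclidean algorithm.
Extended GCD: 149(-65) + 167(58) = 1. So 149^(-1) ≡ 102 ≡ 102 (mod 167). Verify: 149 × 102 = 15198 ≡ 1 (mod 167)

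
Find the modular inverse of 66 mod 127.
66^(-1) ≡ 102 (mod 127). Verification: 66 × 102 = 6732 ≡ 1 (mod 127)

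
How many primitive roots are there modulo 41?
16

The number of primitive roots modulo p is φ(p-1) = φ(40)
φ(40) = 16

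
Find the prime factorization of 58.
2 × 29

Divide by primes starting from smallest:
58 ÷ 2 = 29
29 ÷ 29 = 1

58 = 2 × 29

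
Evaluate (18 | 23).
(18/23) = 18^{11} mod 23 = 1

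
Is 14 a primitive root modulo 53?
Yes

To verify, check if 14^(52/q) ≢ 1 (mod 53) for each prime divisor q of 52
Divisors of 52 = 52: [1, 2, 4, 13, 26, 52]
  14^(52/2) = 14^26 ≡ 52 (mod 53)
  14^(52/13) = 14^4 ≡ 44 (mod 53)
Conclusion: 14 is a primitive root modulo 53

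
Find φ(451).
400

Prime factorization: 451 = 11 × 41
Using the formula φ(n) = n × Π(1 - 1/p) for each prime factor p:
φ(451) = 451 × (1 - 1/11) × (1 - 1/41)
φ(451) = 400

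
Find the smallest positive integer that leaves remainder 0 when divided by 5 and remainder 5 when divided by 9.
M = 5 × 9 = 45. M₁ = 9, y₁ ≡ 4 (mod 5). M₂ = 5, y₂ ≡ 2 (mod 9). r = 0×9×4 + 5×5×2 ≡ 5 (mod 45). The smallest positive such number is 5.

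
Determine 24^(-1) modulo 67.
24^(-1) ≡ 14 (mod 67). Verification: 24 × 14 = 336 ≡ 1 (mod 67)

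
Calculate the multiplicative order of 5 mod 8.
Powers of 5 mod 8: 5^1≡5, 5^2≡1. Order = 2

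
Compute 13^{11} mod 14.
13

Using successive squaring:
Binary expansion of 11: 1011
Powers of 13 mod 14 (each is the square of the previous):
  13^1 ≡ 13 (mod 14)
  13^2 ≡ 13² = 169 ≡ 1 (mod 14)
  13^4 ≡ 1² = 1 ≡ 1 (mod 14)
  13^8 ≡ 1² = 1 ≡ 1 (mod 14)
11 = 8 + 2 + 1, so 13^11 = 13^8 × 13^2 × 13^1 ≡ 1 × 1 × 13 (mod 14)
Multiplying step by step:
  1 × 1 = 1 ≡ 1 (mod 14)
  1 × 13 = 13 ≡ 13 (mod 14)
Result: 13^11 ≡ 13 (mod 14)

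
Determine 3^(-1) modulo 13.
3^(-1) ≡ 9 (mod 13). Verification: 3 × 9 = 27 ≡ 1 (mod 13)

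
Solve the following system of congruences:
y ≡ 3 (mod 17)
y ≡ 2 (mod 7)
37

Using the Chinese Remainder Theorem:
M = product of moduli = 119
For equation 1: M_1 = 7, 7 ≡ 7 (mod 17), inverse of 7 mod 17 is 5 (check: 7 × 5 = 35 ≡ 1 (mod 17))
For equation 2: M_2 = 17, 17 ≡ 3 (mod 7), inverse of 17 mod 7 is 5 (check: 3 × 5 = 15 ≡ 1 (mod 7))
Combine: y ≡ Σ r_i×M_i×(M_i⁻¹ mod m_i) = 3×7×5 + 2×17×5 = 105 + 170 = 275
275 mod 119 = 37
y ≡ 37 (mod 119)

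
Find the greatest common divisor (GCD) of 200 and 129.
1

Using the Euclidean algorithm:
200 = 1 × 129 + 71
129 = 1 × 71 + 58
71 = 1 × 58 + 13
58 = 4 × 13 + 6
13 = 2 × 6 + 1
6 = 6 × 1 + 0

GCD(200, 129) = 1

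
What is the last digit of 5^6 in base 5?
5 ≡ 0 (mod 5). 6 = 4 + 2 (binary 110). Repeated squaring mod 5: 0^1 ≡ 0; 0^2 ≡ 0² = 0 ≡ 0; 0^4 ≡ 0² = 0 ≡ 0. Multiply: 5^6 ≡ 0^4 × 0^2 ≡ 0 × 0 (mod 5): 0 × 0 = 0 ≡ 0. So 5^6 ≡ 0 (mod 5).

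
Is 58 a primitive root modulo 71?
No

To verify, check if 58^(70/q) ≢ 1 (mod 71) for each prime divisor q of 70
Divisors of 70 = 70: [1, 2, 5, 7, 10, 14, 35, 70]
  58^(70/2) = 58^35 ≡ 1 (mod 71)
  58^(70/5) = 58^14 ≡ 25 (mod 71)
  58^(70/7) = 58^10 ≡ 20 (mod 71)
Conclusion: 58 is not a primitive root modulo 71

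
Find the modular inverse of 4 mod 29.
4^(-1) ≡ 22 (mod 29). Verification: 4 × 22 = 88 ≡ 1 (mod 29)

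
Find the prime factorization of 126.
2 × 3^2 × 7

Divide by primes starting from smallest:
126 ÷ 2 = 63
63 ÷ 3 = 21
21 ÷ 3 = 7
7 ÷ 7 = 1

126 = 2 × 3^2 × 7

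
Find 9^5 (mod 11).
5 = 4 + 1 (binary 101). Repeated squaring mod 11: 9^1 ≡ 9; 9^2 ≡ 9² = 81 ≡ 4; 9^4 ≡ 4² = 16 ≡ 5. Multiply: 9^5 = 9^4 × 9^1 ≡ 5 × 9 (mod 11): 5 × 9 = 45 ≡ 1. So 9^5 ≡ 1 (mod 11).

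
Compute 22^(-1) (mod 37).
22^(-1) ≡ 32 (mod 37). Verification: 22 × 32 = 704 ≡ 1 (mod 37)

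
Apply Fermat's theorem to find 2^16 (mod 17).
By Fermat's Little Theorem, 2^{16} ≡ 1 (mod 17) since 17 is prime and gcd(2, 17) = 1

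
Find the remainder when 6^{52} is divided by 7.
By Fermat: 6^{6} ≡ 1 (mod 7). 52 = 8×6 + 4. So 6^{52} ≡ 6^{4} ≡ 1 (mod 7)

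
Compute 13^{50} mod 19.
5

Using successive squaring:
Binary expansion of 50: 110010
Powers of 13 mod 19 (each is the square of the previous):
  13^1 ≡ 13 (mod 19)
  13^2 ≡ 13² = 169 ≡ 17 (mod 19)
  13^4 ≡ 17² = 289 ≡ 4 (mod 19)
  13^8 ≡ 4² = 16 ≡ 16 (mod 19)
  13^16 ≡ 16² = 256 ≡ 9 (mod 19)
  13^32 ≡ 9² = 81 ≡ 5 (mod 19)
50 = 32 + 16 + 2, so 13^50 = 13^32 × 13^16 × 13^2 ≡ 5 × 9 × 17 (mod 19)
Multiplying step by step:
  5 × 9 = 45 ≡ 7 (mod 19)
  7 × 17 = 119 ≡ 5 (mod 19)
Result: 13^50 ≡ 5 (mod 19)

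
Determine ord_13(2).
Powers of 2 mod 13: 2^1≡2, 2^2≡4, 2^3≡8, 2^4≡3, 2^5≡6, 2^6≡12, 2^7≡11, 2^8≡9, 2^9≡5, 2^10≡10, 2^11≡7, 2^12≡1. Order = 12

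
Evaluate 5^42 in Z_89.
Using repeated squaring. 42 = 32 + 8 + 2 (binary 101010). Repeated squaring mod 89: 5^1 ≡ 5; 5^2 ≡ 5² = 25 ≡ 25; 5^4 ≡ 25² = 625 ≡ 2; 5^8 ≡ 2² = 4 ≡ 4; 5^16 ≡ 4² = 16 ≡ 16; 5^32 ≡ 16² = 256 ≡ 78. Multiply: 5^42 = 5^32 × 5^8 × 5^2 ≡ 78 × 4 × 25 (mod 89): 78 × 4 = 312 ≡ 45; 45 × 25 = 1125 ≡ 57. So 5^42 ≡ 57 (mod 89).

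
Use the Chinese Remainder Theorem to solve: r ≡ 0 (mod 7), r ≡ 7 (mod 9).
M = 7 × 9 = 63. M₁ = 9, y₁ ≡ 4 (mod 7). M₂ = 7, y₂ ≡ 4 (mod 9). r = 0×9×4 + 7×7×4 ≡ 7 (mod 63)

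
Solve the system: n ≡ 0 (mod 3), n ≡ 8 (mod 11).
M = 3 × 11 = 33. M₁ = 11, y₁ ≡ 2 (mod 3). M₂ = 3, y₂ ≡ 4 (mod 11). n = 0×11×2 + 8×3×4 ≡ 30 (mod 33)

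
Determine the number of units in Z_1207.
1120

Prime factorization: 1207 = 17 × 71
Using the formula φ(n) = n × Π(1 - 1/p) for each prime factor p:
φ(1207) = 1207 × (1 - 1/17) × (1 - 1/71)
φ(1207) = 1120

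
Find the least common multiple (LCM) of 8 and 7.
56

First find GCD(8, 7) using the Euclidean algorithm:
8 = 1 × 7 + 1
7 = 7 × 1 + 0
GCD(8, 7) = 1

LCM formula: LCM(a, b) = (a × b) / GCD(a, b)
LCM(8, 7) = (8 × 7) / 1
LCM(8, 7) = 56 / 1
LCM(8, 7) = 56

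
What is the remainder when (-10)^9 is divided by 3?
(-10) ≡ 2 (mod 3). 9 = 8 + 1 (binary 1001). Repeated squaring mod 3: 2^1 ≡ 2; 2^2 ≡ 2² = 4 ≡ 1; 2^4 ≡ 1² = 1 ≡ 1; 2^8 ≡ 1² = 1 ≡ 1. Multiply: (-10)^9 ≡ 2^8 × 2^1 ≡ 1 × 2 (mod 3): 1 × 2 = 2 ≡ 2. So (-10)^9 ≡ 2 (mod 3).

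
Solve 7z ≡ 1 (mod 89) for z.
7^(-1) ≡ 51 (mod 89). Verification: 7 × 51 = 357 ≡ 1 (mod 89)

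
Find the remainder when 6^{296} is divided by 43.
By Fermat: 6^{42} ≡ 1 (mod 43). 296 = 7×42 + 2. So 6^{296} ≡ 6^{2} ≡ 36 (mod 43)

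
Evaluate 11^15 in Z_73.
Using repeated squaring. 15 = 8 + 4 + 2 + 1 (binary 1111). Repeated squaring mod 73: 11^1 ≡ 11; 11^2 ≡ 11² = 121 ≡ 48; 11^4 ≡ 48² = 2304 ≡ 41; 11^8 ≡ 41² = 1681 ≡ 2. Multiply: 11^15 = 11^8 × 11^4 × 11^2 × 11^1 ≡ 2 × 41 × 48 × 11 (mod 73): 2 × 41 = 82 ≡ 9; 9 × 48 = 432 ≡ 67; 67 × 11 = 737 ≡ 7. So 11^15 ≡ 7 (mod 73).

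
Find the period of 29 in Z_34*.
Powers of 29 mod 34: 29^1≡29, 29^2≡25, 29^3≡11, 29^4≡13, 29^5≡3, 29^6≡19, 29^7≡7, 29^8≡33, 29^9≡5, 29^10≡9, 29^11≡23, 29^12≡21, 29^13≡31, 29^14≡15, 29^15≡27, 29^16≡1. Order = 16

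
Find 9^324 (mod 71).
Using Fermat: 9^{70} ≡ 1 (mod 71). 324 ≡ 44 (mod 70). So 9^{324} ≡ 9^{44} ≡ 43 (mod 71)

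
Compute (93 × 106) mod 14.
2

(93 × 106) = 9858
9858 mod 14 = 2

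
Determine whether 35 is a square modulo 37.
By Euler's criterion: 35^{18} ≡ 36 (mod 37). Since this equals -1 (≡ 36), 35 is not a QR.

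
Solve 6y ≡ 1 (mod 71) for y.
12

Using Extended Euclidean Algorithm:
gcd(6, 71) = 1
Bezout coefficients: 6 × 12 + 71 × -1 = 1
So 6 × 12 ≡ 1 (mod 71)
The inverse is 12 mod 71 = 12
Verification: 6 × 12 = 72 = 1 × 71 + 1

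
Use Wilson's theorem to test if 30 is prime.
(29)! mod 30 = 0. Since 0 ≢ -1 (mod 30), 30 is not prime.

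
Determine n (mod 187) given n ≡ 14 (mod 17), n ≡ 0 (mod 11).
99

Using the Chinese Remainder Theorem:
M = product of moduli = 187
For equation 1: M_1 = 11, 11 ≡ 11 (mod 17), inverse of 11 mod 17 is 14 (check: 11 × 14 = 154 ≡ 1 (mod 17))
For equation 2: M_2 = 17, 17 ≡ 6 (mod 11), inverse of 17 mod 11 is 2 (check: 6 × 2 = 12 ≡ 1 (mod 11))
Combine: n ≡ Σ r_i×M_i×(M_i⁻¹ mod m_i) = 14×11×14 + 0×17×2 = 2156 + 0 = 2156
2156 mod 187 = 99
n ≡ 99 (mod 187)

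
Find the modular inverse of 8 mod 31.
8^(-1) ≡ 4 (mod 31). Verification: 8 × 4 = 32 ≡ 1 (mod 31)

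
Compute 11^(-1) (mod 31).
11^(-1) ≡ 17 (mod 31). Verification: 11 × 17 = 187 ≡ 1 (mod 31)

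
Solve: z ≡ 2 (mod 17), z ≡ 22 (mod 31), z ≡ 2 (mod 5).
M = 17 × 31 × 5 = 2635. M₁ = 155, y₁ ≡ 9 (mod 17). M₂ = 85, y₂ ≡ 27 (mod 31). M₃ = 527, y₃ ≡ 3 (mod 5). z = 2×155×9 + 22×85×27 + 2×527×3 ≡ 1107 (mod 2635)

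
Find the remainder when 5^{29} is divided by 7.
By Fermat: 5^{6} ≡ 1 (mod 7). 29 = 4×6 + 5. So 5^{29} ≡ 5^{5} ≡ 3 (mod 7)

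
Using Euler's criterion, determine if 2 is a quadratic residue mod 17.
By Euler's criterion: 2^{8} ≡ 1 (mod 17). Since this equals 1, 2 is a QR.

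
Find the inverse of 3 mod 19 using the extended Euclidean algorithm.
Extended GCD: 3(-6) + 19(1) = 1. So 3^(-1) ≡ 13 ≡ 13 (mod 19). Verify: 3 × 13 = 39 ≡ 1 (mod 19)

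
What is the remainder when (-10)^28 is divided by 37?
Using repeated squaring. (-10) ≡ 27 (mod 37). 28 = 16 + 8 + 4 (binary 11100). Repeated squaring mod 37: 27^1 ≡ 27; 27^2 ≡ 27² = 729 ≡ 26; 27^4 ≡ 26² = 676 ≡ 10; 27^8 ≡ 10² = 100 ≡ 26; 27^16 ≡ 26² = 676 ≡ 10. Multiply: (-10)^28 ≡ 27^16 × 27^8 × 27^4 ≡ 10 × 26 × 10 (mod 37): 10 × 26 = 260 ≡ 1; 1 × 10 = 10 ≡ 10. So (-10)^28 ≡ 10 (mod 37).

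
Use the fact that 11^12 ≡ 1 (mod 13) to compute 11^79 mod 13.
By Fermat: 11^{12} ≡ 1 (mod 13). 79 = 6×12 + 7. So 11^{79} ≡ 11^{7} ≡ 2 (mod 13)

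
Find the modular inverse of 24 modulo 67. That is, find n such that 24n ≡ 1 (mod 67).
14

Using Extended Euclidean Algorithm:
gcd(24, 67) = 1
Bezout coefficients: 24 × 14 + 67 × -5 = 1
So 24 × 14 ≡ 1 (mod 67)
The inverse is 14 mod 67 = 14
Verification: 24 × 14 = 336 = 5 × 67 + 1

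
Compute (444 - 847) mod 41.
7

(444 - 847) = -403
-403 mod 41 = 7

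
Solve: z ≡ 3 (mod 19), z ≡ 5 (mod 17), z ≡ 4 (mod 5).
M = 19 × 17 × 5 = 1615. M₁ = 85, y₁ ≡ 17 (mod 19). M₂ = 95, y₂ ≡ 12 (mod 17). M₃ = 323, y₃ ≡ 2 (mod 5). z = 3×85×17 + 5×95×12 + 4×323×2 ≡ 1314 (mod 1615)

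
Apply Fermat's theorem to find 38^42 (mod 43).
By Fermat's Little Theorem, 38^{42} ≡ 1 (mod 43) since 43 is prime and gcd(38, 43) = 1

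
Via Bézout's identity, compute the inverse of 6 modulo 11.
Extended GCD: 6(2) + 11(-1) = 1. So 6^(-1) ≡ 2 ≡ 2 (mod 11). Verify: 6 × 2 = 12 ≡ 1 (mod 11)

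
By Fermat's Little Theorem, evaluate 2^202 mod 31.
By Fermat: 2^{30} ≡ 1 (mod 31). 202 = 6×30 + 22. So 2^{202} ≡ 2^{22} ≡ 4 (mod 31)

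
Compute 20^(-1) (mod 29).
16

Using Extended Euclidean Algorithm:
gcd(20, 29) = 1
Bezout coefficients: 20 × -13 + 29 × 9 = 1
So 20 × -13 ≡ 1 (mod 29)
The inverse is -13 mod 29 = 16
Verification: 20 × 16 = 320 = 11 × 29 + 1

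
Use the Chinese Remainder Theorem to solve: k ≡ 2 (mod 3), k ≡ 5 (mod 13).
M = 3 × 13 = 39. M₁ = 13, y₁ ≡ 1 (mod 3). M₂ = 3, y₂ ≡ 9 (mod 13). k = 2×13×1 + 5×3×9 ≡ 5 (mod 39)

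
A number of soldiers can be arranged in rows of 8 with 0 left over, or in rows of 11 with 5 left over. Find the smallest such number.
M = 8 × 11 = 88. M₁ = 11, y₁ ≡ 3 (mod 8). M₂ = 8, y₂ ≡ 7 (mod 11). y = 0×11×3 + 5×8×7 ≡ 16 (mod 88). The smallest positive such number is 16.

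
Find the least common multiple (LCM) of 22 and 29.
638

First find GCD(22, 29) using the Euclidean algorithm:
22 = 0 × 29 + 22
29 = 1 × 22 + 7
22 = 3 × 7 + 1
7 = 7 × 1 + 0
GCD(22, 29) = 1

LCM formula: LCM(a, b) = (a × b) / GCD(a, b)
LCM(22, 29) = (22 × 29) / 1
LCM(22, 29) = 638 / 1
LCM(22, 29) = 638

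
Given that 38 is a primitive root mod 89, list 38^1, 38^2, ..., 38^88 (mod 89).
g^1, g^2, ..., g^{88} mod 89: {38, 20, 48, 44, 70, 79, 65, 67, 54, 5, 12, 11, 62, 42, 83, 39, 58, 68, 3, 25, 60, 55, 43, 32, 59, 17, 23, 73, 15, 36, 33, 8, 37, 71, 28, 85, 26, 9, 75, 2, 76, 40, 7, 88, 51, 69, 41, 45, 19, 10, 24, 22, 35, 84, 77, 78, 27, 47, 6, 50, 31, 21, 86, 64, 29, 34, 46, 57, 30, 72, 66, 16, 74, 53, 56, 81, 52, 18, 61, 4, 63, 80, 14, 87, 13, 49, 82, 1}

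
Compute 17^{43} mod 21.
17

Using successive squaring:
Binary expansion of 43: 101011
Powers of 17 mod 21 (each is the square of the previous):
  17^1 ≡ 17 (mod 21)
  17^2 ≡ 17² = 289 ≡ 16 (mod 21)
  17^4 ≡ 16² = 256 ≡ 4 (mod 21)
  17^8 ≡ 4² = 16 ≡ 16 (mod 21)
  17^16 ≡ 16² = 256 ≡ 4 (mod 21)
  17^32 ≡ 4² = 16 ≡ 16 (mod 21)
43 = 32 + 8 + 2 + 1, so 17^43 = 17^32 × 17^8 × 17^2 × 17^1 ≡ 16 × 16 × 16 × 17 (mod 21)
Multiplying step by step:
  16 × 16 = 256 ≡ 4 (mod 21)
  4 × 16 = 64 ≡ 1 (mod 21)
  1 × 17 = 17 ≡ 17 (mod 21)
Result: 17^43 ≡ 17 (mod 21)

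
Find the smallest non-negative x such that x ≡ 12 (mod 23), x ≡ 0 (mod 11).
242

Using the Chinese Remainder Theorem:
M = product of moduli = 253
For equation 1: M_1 = 11, 11 ≡ 11 (mod 23), inverse of 11 mod 23 is 21 (check: 11 × 21 = 231 ≡ 1 (mod 23))
For equation 2: M_2 = 23, 23 ≡ 1 (mod 11), inverse of 23 mod 11 is 1 (check: 1 × 1 = 1 ≡ 1 (mod 11))
Combine: x ≡ Σ r_i×M_i×(M_i⁻¹ mod m_i) = 12×11×21 + 0×23×1 = 2772 + 0 = 2772
2772 mod 253 = 242
x ≡ 242 (mod 253)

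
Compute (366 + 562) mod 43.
25

(366 + 562) = 928
928 mod 43 = 25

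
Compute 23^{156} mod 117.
1

Using successive squaring:
Binary expansion of 156: 10011100
Powers of 23 mod 117 (each is the square of the previous):
  23^1 ≡ 23 (mod 117)
  23^2 ≡ 23² = 529 ≡ 61 (mod 117)
  23^4 ≡ 61² = 3721 ≡ 94 (mod 117)
  23^8 ≡ 94² = 8836 ≡ 61 (mod 117)
  23^16 ≡ 61² = 3721 ≡ 94 (mod 117)
  23^32 ≡ 94² = 8836 ≡ 61 (mod 117)
  23^64 ≡ 61² = 3721 ≡ 94 (mod 117)
  23^128 ≡ 94² = 8836 ≡ 61 (mod 117)
156 = 128 + 16 + 8 + 4, so 23^156 = 23^128 × 23^16 × 23^8 × 23^4 ≡ 61 × 94 × 61 × 94 (mod 117)
Multiplying step by step:
  61 × 94 = 5734 ≡ 1 (mod 117)
  1 × 61 = 61 ≡ 61 (mod 117)
  61 × 94 = 5734 ≡ 1 (mod 117)
Result: 23^156 ≡ 1 (mod 117)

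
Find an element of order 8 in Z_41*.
3 has order 8 mod 41 since 3^{8} ≡ 1 (mod 41) and no smaller power works.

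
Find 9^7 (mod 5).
9 ≡ 4 (mod 5). 7 = 4 + 2 + 1 (binary 111). Repeated squaring mod 5: 4^1 ≡ 4; 4^2 ≡ 4² = 16 ≡ 1; 4^4 ≡ 1² = 1 ≡ 1. Multiply: 9^7 ≡ 4^4 × 4^2 × 4^1 ≡ 1 × 1 × 4 (mod 5): 1 × 1 = 1 ≡ 1; 1 × 4 = 4 ≡ 4. So 9^7 ≡ 4 (mod 5).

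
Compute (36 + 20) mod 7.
0

(36 + 20) = 56
56 mod 7 = 0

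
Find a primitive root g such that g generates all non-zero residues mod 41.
p - 1 = 40 has prime divisors 2, 5. h is a primitive root mod 41 iff h^(40/q) ≢ 1 (mod 41) for each such q.
h = 2: 2^20 ≡ 1, 2^8 ≡ 10 (mod 41); 2^20 ≡ 1, so not a primitive root.
h = 3: 3^20 ≡ 40, 3^8 ≡ 1 (mod 41); 3^8 ≡ 1, so not a primitive root.
h = 4: 4^20 ≡ 1, 4^8 ≡ 18 (mod 41); 4^20 ≡ 1, so not a primitive root.
h = 5: 5^20 ≡ 1, 5^8 ≡ 18 (mod 41); 5^20 ≡ 1, so not a primitive root.
h = 6: 6^20 ≡ 40, 6^8 ≡ 10 (mod 41); none is 1, so 6 has order 40 and is a primitive root.
The smallest primitive root mod 41 is g = 6.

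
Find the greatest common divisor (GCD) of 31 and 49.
1

Using the Euclidean algorithm:
31 = 0 × 49 + 31
49 = 1 × 31 + 18
31 = 1 × 18 + 13
18 = 1 × 13 + 5
13 = 2 × 5 + 3
5 = 1 × 3 + 2
3 = 1 × 2 + 1
2 = 2 × 1 + 0

GCD(31, 49) = 1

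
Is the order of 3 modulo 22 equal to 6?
No, the actual order is 5, not 6.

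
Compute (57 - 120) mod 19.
13

(57 - 120) = -63
-63 mod 19 = 13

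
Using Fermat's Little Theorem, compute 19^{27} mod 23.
11

By Fermat's Little Theorem, a^(p-1) ≡ 1 (mod p) for prime p and gcd(a, p) = 1
Here p = 23, so 19^22 ≡ 1 (mod 23)
We can reduce the exponent: 27 mod 22 = 5
So 19^27 ≡ 19^5 (mod 23)
Computing: 19^5 mod 23 = 11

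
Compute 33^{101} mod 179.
40

Using successive squaring:
Binary expansion of 101: 1100101
Powers of 33 mod 179 (each is the square of the previous):
  33^1 ≡ 33 (mod 179)
  33^2 ≡ 33² = 1089 ≡ 15 (mod 179)
  33^4 ≡ 15² = 225 ≡ 46 (mod 179)
  33^8 ≡ 46² = 2116 ≡ 147 (mod 179)
  33^16 ≡ 147² = 21609 ≡ 129 (mod 179)
  33^32 ≡ 129² = 16641 ≡ 173 (mod 179)
  33^64 ≡ 173² = 29929 ≡ 36 (mod 179)
101 = 64 + 32 + 4 + 1, so 33^101 = 33^64 × 33^32 × 33^4 × 33^1 ≡ 36 × 173 × 46 × 33 (mod 179)
Multiplying step by step:
  36 × 173 = 6228 ≡ 142 (mod 179)
  142 × 46 = 6532 ≡ 88 (mod 179)
  88 × 33 = 2904 ≡ 40 (mod 179)
Result: 33^101 ≡ 40 (mod 179)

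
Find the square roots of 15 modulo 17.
The square roots of 15 mod 17 are 7 and 10. Verify: 7² = 49 ≡ 15 (mod 17)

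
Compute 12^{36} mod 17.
13

Using successive squaring:
Binary expansion of 36: 100100
Powers of 12 mod 17 (each is the square of the previous):
  12^1 ≡ 12 (mod 17)
  12^2 ≡ 12² = 144 ≡ 8 (mod 17)
  12^4 ≡ 8² = 64 ≡ 13 (mod 17)
  12^8 ≡ 13² = 169 ≡ 16 (mod 17)
  12^16 ≡ 16² = 256 ≡ 1 (mod 17)
  12^32 ≡ 1² = 1 ≡ 1 (mod 17)
36 = 32 + 4, so 12^36 = 12^32 × 12^4 ≡ 1 × 13 (mod 17)
Multiplying step by step:
  1 × 13 = 13 ≡ 13 (mod 17)
Result: 12^36 ≡ 13 (mod 17)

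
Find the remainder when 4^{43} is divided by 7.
By Fermat: 4^{6} ≡ 1 (mod 7). 43 = 7×6 + 1. So 4^{43} ≡ 4^{1} ≡ 4 (mod 7)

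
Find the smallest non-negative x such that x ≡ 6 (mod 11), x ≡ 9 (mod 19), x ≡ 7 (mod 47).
9642

Using the Chinese Remainder Theorem:
M = product of moduli = 9823
For equation 1: M_1 = 893, 893 ≡ 2 (mod 11), inverse of 893 mod 11 is 6 (check: 2 × 6 = 12 ≡ 1 (mod 11))
For equation 2: M_2 = 517, 517 ≡ 4 (mod 19), inverse of 517 mod 19 is 5 (check: 4 × 5 = 20 ≡ 1 (mod 19))
For equation 3: M_3 = 209, 209 ≡ 21 (mod 47), inverse of 209 mod 47 is 9 (check: 21 × 9 = 189 ≡ 1 (mod 47))
Combine: x ≡ Σ r_i×M_i×(M_i⁻¹ mod m_i) = 6×893×6 + 9×517×5 + 7×209×9 = 32148 + 23265 + 13167 = 68580
68580 mod 9823 = 9642
x ≡ 9642 (mod 9823)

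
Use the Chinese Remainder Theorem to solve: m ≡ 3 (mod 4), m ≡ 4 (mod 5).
M = 4 × 5 = 20. M₁ = 5, y₁ ≡ 1 (mod 4). M₂ = 4, y₂ ≡ 4 (mod 5). m = 3×5×1 + 4×4×4 ≡ 19 (mod 20)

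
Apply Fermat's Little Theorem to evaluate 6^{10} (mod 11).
1

By Fermat's Little Theorem, a^(p-1) ≡ 1 (mod p) for prime p and gcd(a, p) = 1
Here p = 11, so 6^10 ≡ 1 (mod 11)
We can reduce the exponent: 10 mod 10 = 0
So 6^10 ≡ 6^0 (mod 11)
Computing: 6^0 mod 11 = 1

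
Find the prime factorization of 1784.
2^3 × 223

Divide by primes starting from smallest:
1784 ÷ 2 = 892
892 ÷ 2 = 446
446 ÷ 2 = 223
223 ÷ 223 = 1

1784 = 2^3 × 223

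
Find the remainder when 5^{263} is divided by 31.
By Fermat: 5^{30} ≡ 1 (mod 31). 263 = 8×30 + 23. So 5^{263} ≡ 5^{23} ≡ 25 (mod 31)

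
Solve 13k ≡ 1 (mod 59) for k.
50

Using Extended Euclidean Algorithm:
gcd(13, 59) = 1
Bezout coefficients: 13 × -9 + 59 × 2 = 1
So 13 × -9 ≡ 1 (mod 59)
The inverse is -9 mod 59 = 50
Verification: 13 × 50 = 650 = 11 × 59 + 1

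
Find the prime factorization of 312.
2^3 × 3 × 13

Divide by primes starting from smallest:
312 ÷ 2 = 156
156 ÷ 2 = 78
78 ÷ 2 = 39
39 ÷ 3 = 13
13 ÷ 13 = 1

312 = 2^3 × 3 × 13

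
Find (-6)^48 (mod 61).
Using repeated squaring. (-6) ≡ 55 (mod 61). 48 = 32 + 16 (binary 110000). Repeated squaring mod 61: 55^1 ≡ 55; 55^2 ≡ 55² = 3025 ≡ 36; 55^4 ≡ 36² = 1296 ≡ 15; 55^8 ≡ 15² = 225 ≡ 42; 55^16 ≡ 42² = 1764 ≡ 56; 55^32 ≡ 56² = 3136 ≡ 25. Multiply: (-6)^48 ≡ 55^32 × 55^16 ≡ 25 × 56 (mod 61): 25 × 56 = 1400 ≡ 58. So (-6)^48 ≡ 58 (mod 61).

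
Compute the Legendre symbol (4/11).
(4/11) = 4^{5} mod 11 = 1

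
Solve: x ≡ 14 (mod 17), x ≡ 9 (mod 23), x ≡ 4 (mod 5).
M = 17 × 23 × 5 = 1955. M₁ = 115, y₁ ≡ 4 (mod 17). M₂ = 85, y₂ ≡ 13 (mod 23). M₃ = 391, y₃ ≡ 1 (mod 5). x = 14×115×4 + 9×85×13 + 4×391×1 ≡ 354 (mod 1955)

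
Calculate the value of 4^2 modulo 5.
2 = 2 (binary 10). Repeated squaring mod 5: 4^1 ≡ 4; 4^2 ≡ 4² = 16 ≡ 1. So 4^2 ≡ 1 (mod 5).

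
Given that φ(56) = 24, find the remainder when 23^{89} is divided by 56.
By Euler: 23^{24} ≡ 1 (mod 56) since gcd(23, 56) = 1. 89 = 3×24 + 17. So 23^{89} ≡ 23^{17} ≡ 39 (mod 56)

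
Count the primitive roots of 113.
48

The number of primitive roots modulo p is φ(p-1) = φ(112)
φ(112) = 48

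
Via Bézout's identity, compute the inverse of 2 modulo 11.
Extended GCD: 2(-5) + 11(1) = 1. So 2^(-1) ≡ 6 ≡ 6 (mod 11). Verify: 2 × 6 = 12 ≡ 1 (mod 11)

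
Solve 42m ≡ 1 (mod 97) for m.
42^(-1) ≡ 67 (mod 97). Verification: 42 × 67 = 2814 ≡ 1 (mod 97)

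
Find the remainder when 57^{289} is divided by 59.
By Fermat: 57^{58} ≡ 1 (mod 59). 289 = 4×58 + 57. So 57^{289} ≡ 57^{57} ≡ 29 (mod 59)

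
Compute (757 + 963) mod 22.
4

(757 + 963) = 1720
1720 mod 22 = 4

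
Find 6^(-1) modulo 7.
6

Using Extended Euclidean Algorithm:
gcd(6, 7) = 1
Bezout coefficients: 6 × -1 + 7 × 1 = 1
So 6 × -1 ≡ 1 (mod 7)
The inverse is -1 mod 7 = 6
Verification: 6 × 6 = 36 = 5 × 7 + 1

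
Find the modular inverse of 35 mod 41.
35^(-1) ≡ 34 (mod 41). Verification: 35 × 34 = 1190 ≡ 1 (mod 41)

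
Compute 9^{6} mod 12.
9

Using successive squaring:
Binary expansion of 6: 110
Powers of 9 mod 12 (each is the square of the previous):
  9^1 ≡ 9 (mod 12)
  9^2 ≡ 9² = 81 ≡ 9 (mod 12)
  9^4 ≡ 9² = 81 ≡ 9 (mod 12)
6 = 4 + 2, so 9^6 = 9^4 × 9^2 ≡ 9 × 9 (mod 12)
Multiplying step by step:
  9 × 9 = 81 ≡ 9 (mod 12)
Result: 9^6 ≡ 9 (mod 12)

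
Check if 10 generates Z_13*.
p - 1 = 12 has prime divisors 2, 3. Check 10^(12/q) mod 13 for each: 10^(12/2) = 10^6 ≡ 1, 10^(12/3) = 10^4 ≡ 3 (mod 13). Since 10^6 ≡ 1 (mod 13), the order of 10 divides 6 (in fact the order is 6) ≠ 12, so it is not a primitive root.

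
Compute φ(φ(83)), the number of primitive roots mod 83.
Number of primitive roots mod 83 = φ(82) = 40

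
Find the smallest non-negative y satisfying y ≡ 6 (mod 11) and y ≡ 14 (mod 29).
M = 11 × 29 = 319. M₁ = 29, y₁ ≡ 8 (mod 11). M₂ = 11, y₂ ≡ 8 (mod 29). y = 6×29×8 + 14×11×8 ≡ 72 (mod 319)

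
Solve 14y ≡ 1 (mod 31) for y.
20

Using Extended Euclidean Algorithm:
gcd(14, 31) = 1
Bezout coefficients: 14 × -11 + 31 × 5 = 1
So 14 × -11 ≡ 1 (mod 31)
The inverse is -11 mod 31 = 20
Verification: 14 × 20 = 280 = 9 × 31 + 1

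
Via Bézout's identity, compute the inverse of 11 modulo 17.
Extended GCD: 11(-3) + 17(2) = 1. So 11^(-1) ≡ 14 ≡ 14 (mod 17). Verify: 11 × 14 = 154 ≡ 1 (mod 17)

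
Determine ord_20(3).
Powers of 3 mod 20: 3^1≡3, 3^2≡9, 3^3≡7, 3^4≡1. Order = 4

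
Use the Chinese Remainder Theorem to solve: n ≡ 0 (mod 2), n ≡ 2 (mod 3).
M = 2 × 3 = 6. M₁ = 3, y₁ ≡ 1 (mod 2). M₂ = 2, y₂ ≡ 2 (mod 3). n = 0×3×1 + 2×2×2 ≡ 2 (mod 6)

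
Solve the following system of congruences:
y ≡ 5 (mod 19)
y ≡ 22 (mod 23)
252

Using the Chinese Remainder Theorem:
M = product of moduli = 437
For equation 1: M_1 = 23, 23 ≡ 4 (mod 19), inverse of 23 mod 19 is 5 (check: 4 × 5 = 20 ≡ 1 (mod 19))
For equation 2: M_2 = 19, 19 ≡ 19 (mod 23), inverse of 19 mod 23 is 17 (check: 19 × 17 = 323 ≡ 1 (mod 23))
Combine: y ≡ Σ r_i×M_i×(M_i⁻¹ mod m_i) = 5×23×5 + 22×19×17 = 575 + 7106 = 7681
7681 mod 437 = 252
y ≡ 252 (mod 437)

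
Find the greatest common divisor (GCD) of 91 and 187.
1

Using the Euclidean algorithm:
91 = 0 × 187 + 91
187 = 2 × 91 + 5
91 = 18 × 5 + 1
5 = 5 × 1 + 0

GCD(91, 187) = 1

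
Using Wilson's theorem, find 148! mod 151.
(150)! = (148)! × (149) × (150) ≡ -1 (mod 151). So (148)! ≡ -1 × [(150)(149)]^(-1) ≡ 75 (mod 151)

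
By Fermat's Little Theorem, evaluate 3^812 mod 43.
By Fermat: 3^{42} ≡ 1 (mod 43). 812 ≡ 14 (mod 42). So 3^{812} ≡ 3^{14} ≡ 36 (mod 43)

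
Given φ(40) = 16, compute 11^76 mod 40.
By Euler: 11^{16} ≡ 1 (mod 40) since gcd(11, 40) = 1. 76 = 4×16 + 12. So 11^{76} ≡ 11^{12} ≡ 1 (mod 40)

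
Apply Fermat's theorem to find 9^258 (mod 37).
By Fermat: 9^{36} ≡ 1 (mod 37). 258 = 7×36 + 6. So 9^{258} ≡ 9^{6} ≡ 10 (mod 37)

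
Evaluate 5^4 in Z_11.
4 = 4 (binary 100). Repeated squaring mod 11: 5^1 ≡ 5; 5^2 ≡ 5² = 25 ≡ 3; 5^4 ≡ 3² = 9 ≡ 9. So 5^4 ≡ 9 (mod 11).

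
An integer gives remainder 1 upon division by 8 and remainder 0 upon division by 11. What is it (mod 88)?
M = 8 × 11 = 88. M₁ = 11, y₁ ≡ 3 (mod 8). M₂ = 8, y₂ ≡ 7 (mod 11). r = 1×11×3 + 0×8×7 ≡ 33 (mod 88). The smallest positive such number is 33.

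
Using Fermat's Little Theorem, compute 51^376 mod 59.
By Fermat: 51^{58} ≡ 1 (mod 59). 376 = 6×58 + 28. So 51^{376} ≡ 51^{28} ≡ 22 (mod 59)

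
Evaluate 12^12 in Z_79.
Using repeated squaring. 12 = 8 + 4 (binary 1100). Repeated squaring mod 79: 12^1 ≡ 12; 12^2 ≡ 12² = 144 ≡ 65; 12^4 ≡ 65² = 4225 ≡ 38; 12^8 ≡ 38² = 1444 ≡ 22. Multiply: 12^12 = 12^8 × 12^4 ≡ 22 × 38 (mod 79): 22 × 38 = 836 ≡ 46. So 12^12 ≡ 46 (mod 79).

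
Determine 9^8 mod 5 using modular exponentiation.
9 ≡ 4 (mod 5). 8 = 8 (binary 1000). Repeated squaring mod 5: 4^1 ≡ 4; 4^2 ≡ 4² = 16 ≡ 1; 4^4 ≡ 1² = 1 ≡ 1; 4^8 ≡ 1² = 1 ≡ 1. So 9^8 ≡ 1 (mod 5).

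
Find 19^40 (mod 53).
Using repeated squaring. 40 = 32 + 8 (binary 101000). Repeated squaring mod 53: 19^1 ≡ 19; 19^2 ≡ 19² = 361 ≡ 43; 19^4 ≡ 43² = 1849 ≡ 47; 19^8 ≡ 47² = 2209 ≡ 36; 19^16 ≡ 36² = 1296 ≡ 24; 19^32 ≡ 24² = 576 ≡ 46. Multiply: 19^40 = 19^32 × 19^8 ≡ 46 × 36 (mod 53): 46 × 36 = 1656 ≡ 13. So 19^40 ≡ 13 (mod 53).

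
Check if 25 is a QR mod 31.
By Euler's criterion: 25^{15} ≡ 1 (mod 31). Since this equals 1, 25 is a QR.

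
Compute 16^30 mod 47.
Using repeated squaring. 30 = 16 + 8 + 4 + 2 (binary 11110). Repeated squaring mod 47: 16^1 ≡ 16; 16^2 ≡ 16² = 256 ≡ 21; 16^4 ≡ 21² = 441 ≡ 18; 16^8 ≡ 18² = 324 ≡ 42; 16^16 ≡ 42² = 1764 ≡ 25. Multiply: 16^30 = 16^16 × 16^8 × 16^4 × 16^2 ≡ 25 × 42 × 18 × 21 (mod 47): 25 × 42 = 1050 ≡ 16; 16 × 18 = 288 ≡ 6; 6 × 21 = 126 ≡ 32. So 16^30 ≡ 32 (mod 47).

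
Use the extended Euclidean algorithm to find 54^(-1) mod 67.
Extended GCD: 54(-31) + 67(25) = 1. So 54^(-1) ≡ 36 ≡ 36 (mod 67). Verify: 54 × 36 = 1944 ≡ 1 (mod 67)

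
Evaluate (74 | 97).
(74/97) = 74^{48} mod 97 = -1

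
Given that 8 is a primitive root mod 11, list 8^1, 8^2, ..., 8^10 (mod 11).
g^1, g^2, ..., g^{10} mod 11: {8, 9, 6, 4, 10, 3, 2, 5, 7, 1}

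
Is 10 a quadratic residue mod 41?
By Euler's criterion: 10^{20} ≡ 1 (mod 41). Since this equals 1, 10 is a QR.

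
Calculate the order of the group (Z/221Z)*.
192

Prime factorization: 221 = 13 × 17
Using the formula φ(n) = n × Π(1 - 1/p) for each prime factor p:
φ(221) = 221 × (1 - 1/13) × (1 - 1/17)
φ(221) = 192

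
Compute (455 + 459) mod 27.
23

(455 + 459) = 914
914 mod 27 = 23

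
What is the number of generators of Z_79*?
Number of primitive roots mod 79 = φ(78) = 24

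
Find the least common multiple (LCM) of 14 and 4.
28

First find GCD(14, 4) using the Euclidean algorithm:
14 = 3 × 4 + 2
4 = 2 × 2 + 0
GCD(14, 4) = 2

LCM formula: LCM(a, b) = (a × b) / GCD(a, b)
LCM(14, 4) = (14 × 4) / 2
LCM(14, 4) = 56 / 2
LCM(14, 4) = 28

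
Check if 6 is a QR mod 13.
By Euler's criterion: 6^{6} ≡ 12 (mod 13). Since this equals -1 (≡ 12), 6 is not a QR.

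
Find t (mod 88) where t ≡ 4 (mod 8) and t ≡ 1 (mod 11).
M = 8 × 11 = 88. M₁ = 11, y₁ ≡ 3 (mod 8). M₂ = 8, y₂ ≡ 7 (mod 11). t = 4×11×3 + 1×8×7 ≡ 12 (mod 88)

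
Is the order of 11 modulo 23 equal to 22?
Yes, ord_23(11) = 22.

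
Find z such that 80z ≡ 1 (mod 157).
80^(-1) ≡ 53 (mod 157). Verification: 80 × 53 = 4240 ≡ 1 (mod 157)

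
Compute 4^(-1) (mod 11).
3

Using Extended Euclidean Algorithm:
gcd(4, 11) = 1
Bezout coefficients: 4 × 3 + 11 × -1 = 1
So 4 × 3 ≡ 1 (mod 11)
The inverse is 3 mod 11 = 3
Verification: 4 × 3 = 12 = 1 × 11 + 1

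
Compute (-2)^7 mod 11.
(-2) ≡ 9 (mod 11). 7 = 4 + 2 + 1 (binary 111). Repeated squaring mod 11: 9^1 ≡ 9; 9^2 ≡ 9² = 81 ≡ 4; 9^4 ≡ 4² = 16 ≡ 5. Multiply: (-2)^7 ≡ 9^4 × 9^2 × 9^1 ≡ 5 × 4 × 9 (mod 11): 5 × 4 = 20 ≡ 9; 9 × 9 = 81 ≡ 4. So (-2)^7 ≡ 4 (mod 11).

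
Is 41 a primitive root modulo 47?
p - 1 = 46 has prime divisors 2, 23. Check 41^(46/q) mod 47 for each: 41^(46/2) = 41^23 ≡ 46, 41^(46/23) = 41^2 ≡ 36 (mod 47). None of these is 1, so 41 has order 46 = φ(47), so it is a primitive root mod 47.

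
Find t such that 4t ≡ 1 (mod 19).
4^(-1) ≡ 5 (mod 19). Verification: 4 × 5 = 20 ≡ 1 (mod 19)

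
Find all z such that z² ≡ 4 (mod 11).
The square roots of 4 mod 11 are 9 and 2. Verify: 9² = 81 ≡ 4 (mod 11)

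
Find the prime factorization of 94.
2 × 47

Divide by primes starting from smallest:
94 ÷ 2 = 47
47 ÷ 47 = 1

94 = 2 × 47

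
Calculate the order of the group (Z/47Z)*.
46

Prime factorization: 47 = 47
Using the formula φ(n) = n × Π(1 - 1/p) for each prime factor p:
φ(47) = 47 × (1 - 1/47)
φ(47) = 46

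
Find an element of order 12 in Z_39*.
2 has order 12 mod 39 since 2^{12} ≡ 1 (mod 39) and no smaller power works.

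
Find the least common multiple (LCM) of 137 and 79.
10823

First find GCD(137, 79) using the Euclidean algorithm:
137 = 1 × 79 + 58
79 = 1 × 58 + 21
58 = 2 × 21 + 16
21 = 1 × 16 + 5
16 = 3 × 5 + 1
5 = 5 × 1 + 0
GCD(137, 79) = 1

LCM formula: LCM(a, b) = (a × b) / GCD(a, b)
LCM(137, 79) = (137 × 79) / 1
LCM(137, 79) = 10823 / 1
LCM(137, 79) = 10823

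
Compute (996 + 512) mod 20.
8

(996 + 512) = 1508
1508 mod 20 = 8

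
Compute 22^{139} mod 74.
20

Using successive squaring:
Binary expansion of 139: 10001011
Powers of 22 mod 74 (each is the square of the previous):
  22^1 ≡ 22 (mod 74)
  22^2 ≡ 22² = 484 ≡ 40 (mod 74)
  22^4 ≡ 40² = 1600 ≡ 46 (mod 74)
  22^8 ≡ 46² = 2116 ≡ 44 (mod 74)
  22^16 ≡ 44² = 1936 ≡ 12 (mod 74)
  22^32 ≡ 12² = 144 ≡ 70 (mod 74)
  22^64 ≡ 70² = 4900 ≡ 16 (mod 74)
  22^128 ≡ 16² = 256 ≡ 34 (mod 74)
139 = 128 + 8 + 2 + 1, so 22^139 = 22^128 × 22^8 × 22^2 × 22^1 ≡ 34 × 44 × 40 × 22 (mod 74)
Multiplying step by step:
  34 × 44 = 1496 ≡ 16 (mod 74)
  16 × 40 = 640 ≡ 48 (mod 74)
  48 × 22 = 1056 ≡ 20 (mod 74)
Result: 22^139 ≡ 20 (mod 74)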